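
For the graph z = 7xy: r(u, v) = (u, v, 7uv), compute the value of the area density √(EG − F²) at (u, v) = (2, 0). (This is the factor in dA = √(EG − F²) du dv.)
√(EG − F²)|_{(2, 0)} = sqrt(197)

E = 49*v^2 + 1, F = 49*u*v, G = 49*u^2 + 1, so EG − F² = 49*u^2 + 49*v^2 + 1. Taking the positive square root: √(EG − F²) = sqrt(49*u^2 + 49*v^2 + 1). At (u, v) = (2, 0): sqrt(197).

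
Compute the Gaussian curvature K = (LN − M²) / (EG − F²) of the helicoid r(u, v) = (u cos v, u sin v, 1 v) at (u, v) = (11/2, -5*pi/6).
K = -16/15625

Coefficients of the first fundamental form: E = 1, F = 0, G = u^2 + 1.
Coefficients of the second fundamental form: L = 0, M = -1/sqrt(u^2 + 1), N = 0.
Assemble K = (LN − M²)/(EG − F²) = -1/(u^2 + 1)^2. At (u, v) = (11/2, -5*pi/6): K = -16/15625.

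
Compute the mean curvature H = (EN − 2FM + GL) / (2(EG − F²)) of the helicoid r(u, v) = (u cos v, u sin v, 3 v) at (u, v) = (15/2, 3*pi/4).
H = 0

With E = 1, F = 0, G = u^2 + 9, L = 0, M = -3/sqrt(u^2 + 9), N = 0, assemble
  H = (EN − 2FM + GL) / (2(EG − F²)) = 0.
At (u, v) = (15/2, 3*pi/4): H = 0.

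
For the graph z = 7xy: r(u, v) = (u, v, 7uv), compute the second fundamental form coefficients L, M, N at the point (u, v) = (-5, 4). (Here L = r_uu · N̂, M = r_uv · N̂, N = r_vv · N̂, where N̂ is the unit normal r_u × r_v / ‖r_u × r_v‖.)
L = 0;  M = 7*sqrt(2010)/2010;  N = 0

Compute the unit normal N̂(u, v) = (-7*v/sqrt(49*u^2 + 49*v^2 + 1), -7*u/sqrt(49*u^2 + 49*v^2 + 1), 1/sqrt(49*u^2 + 49*v^2 + 1)), and the second partials r_uu, r_uv, r_vv. Take dot products:
  L(u, v) = r_uu · N̂ = 0,
  M(u, v) = r_uv · N̂ = 7/sqrt(49*u^2 + 49*v^2 + 1),
  N(u, v) = r_vv · N̂ = 0.
Evaluating at (u, v) = (-5, 4):
  L = 0, M = 7*sqrt(2010)/2010, N = 0.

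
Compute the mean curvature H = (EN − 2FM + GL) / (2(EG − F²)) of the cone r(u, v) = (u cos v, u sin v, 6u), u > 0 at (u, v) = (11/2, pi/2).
H = 6*sqrt(37)/407

With E = 37, F = 0, G = u^2, L = 0, M = 0, N = 6*sqrt(37)*u^2/(37*Abs(u)), assemble
  H = (EN − 2FM + GL) / (2(EG − F²)) = 3*sqrt(37)/(37*Abs(u)).
At (u, v) = (11/2, pi/2): H = 6*sqrt(37)/407.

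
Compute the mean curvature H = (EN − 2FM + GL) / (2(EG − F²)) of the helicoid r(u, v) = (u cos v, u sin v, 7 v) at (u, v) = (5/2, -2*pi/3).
H = 0

With E = 1, F = 0, G = u^2 + 49, L = 0, M = -7/sqrt(u^2 + 49), N = 0, assemble
  H = (EN − 2FM + GL) / (2(EG − F²)) = 0.
At (u, v) = (5/2, -2*pi/3): H = 0.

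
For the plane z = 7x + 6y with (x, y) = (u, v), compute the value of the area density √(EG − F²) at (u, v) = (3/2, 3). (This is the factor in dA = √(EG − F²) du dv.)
√(EG − F²)|_{(3/2, 3)} = sqrt(86)

E = 50, F = 42, G = 37, so EG − F² = 86. Taking the positive square root: √(EG − F²) = sqrt(86). At (u, v) = (3/2, 3): sqrt(86).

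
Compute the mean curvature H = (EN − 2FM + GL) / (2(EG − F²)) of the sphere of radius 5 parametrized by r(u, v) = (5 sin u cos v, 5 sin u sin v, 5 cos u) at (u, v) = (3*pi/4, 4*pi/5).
H = -1/5

With E = 25, F = 0, G = 25*sin(u)^2, L = -5*sin(u)/Abs(sin(u)), M = 0, N = -5*sin(u)^3/Abs(sin(u)), assemble
  H = (EN − 2FM + GL) / (2(EG − F²)) = -sin(u)/(5*Abs(sin(u))).
At (u, v) = (3*pi/4, 4*pi/5): H = -1/5.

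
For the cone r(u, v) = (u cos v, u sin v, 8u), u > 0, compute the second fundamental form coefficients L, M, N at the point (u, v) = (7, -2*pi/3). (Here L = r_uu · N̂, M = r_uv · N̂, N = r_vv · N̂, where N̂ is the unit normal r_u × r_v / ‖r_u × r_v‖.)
L = 0;  M = 0;  N = 56*sqrt(65)/65

Compute the unit normal N̂(u, v) = (-8*sqrt(65)*u*cos(v)/(65*Abs(u)), -8*sqrt(65)*u*sin(v)/(65*Abs(u)), sqrt(65)*u/(65*Abs(u))), and the second partials r_uu, r_uv, r_vv. Take dot products:
  L(u, v) = r_uu · N̂ = 0,
  M(u, v) = r_uv · N̂ = 0,
  N(u, v) = r_vv · N̂ = 8*sqrt(65)*u^2/(65*Abs(u)).
Evaluating at (u, v) = (7, -2*pi/3):
  L = 0, M = 0, N = 56*sqrt(65)/65.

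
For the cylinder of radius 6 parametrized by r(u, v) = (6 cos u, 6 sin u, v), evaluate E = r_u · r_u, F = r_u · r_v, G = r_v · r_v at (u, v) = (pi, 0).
E = 36;  F = 0;  G = 1

Partials: r_u = (-6*sin(u), 6*cos(u), 0), r_v = (0, 0, 1). As functions of (u, v):
  E = r_u · r_u = 36,
  F = r_u · r_v = 0,
  G = r_v · r_v = 1.
Evaluating at (u, v) = (pi, 0): E = 36, F = 0, G = 1.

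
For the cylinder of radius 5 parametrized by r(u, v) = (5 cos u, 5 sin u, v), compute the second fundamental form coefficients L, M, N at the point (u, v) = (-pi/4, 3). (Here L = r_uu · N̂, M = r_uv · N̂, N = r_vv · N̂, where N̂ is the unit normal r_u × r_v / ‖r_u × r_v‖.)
L = -5;  M = 0;  N = 0

Compute the unit normal N̂(u, v) = (cos(u), sin(u), 0), and the second partials r_uu, r_uv, r_vv. Take dot products:
  L(u, v) = r_uu · N̂ = -5,
  M(u, v) = r_uv · N̂ = 0,
  N(u, v) = r_vv · N̂ = 0.
Evaluating at (u, v) = (-pi/4, 3):
  L = -5, M = 0, N = 0.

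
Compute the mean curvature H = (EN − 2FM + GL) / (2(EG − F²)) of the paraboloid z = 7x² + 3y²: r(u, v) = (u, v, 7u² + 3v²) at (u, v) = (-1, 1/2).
H = 661*sqrt(206)/42436

With E = 196*u^2 + 1, F = 84*u*v, G = 36*v^2 + 1, L = 14/sqrt(196*u^2 + 36*v^2 + 1), M = 0, N = 6/sqrt(196*u^2 + 36*v^2 + 1), assemble
  H = (EN − 2FM + GL) / (2(EG − F²)) = 2*(294*u^2 + 126*v^2 + 5)/(196*u^2 + 36*v^2 + 1)^(3/2).
At (u, v) = (-1, 1/2): H = 661*sqrt(206)/42436.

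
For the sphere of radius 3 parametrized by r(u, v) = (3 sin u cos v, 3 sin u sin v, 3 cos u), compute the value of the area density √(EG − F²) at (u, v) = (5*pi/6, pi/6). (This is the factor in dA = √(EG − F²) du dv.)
√(EG − F²)|_{(5*pi/6, pi/6)} = 9/2

E = 9, F = 0, G = 9*sin(u)^2, so EG − F² = 81*sin(u)^2. Taking the positive square root: √(EG − F²) = 9*Abs(sin(u)). At (u, v) = (5*pi/6, pi/6): 9/2.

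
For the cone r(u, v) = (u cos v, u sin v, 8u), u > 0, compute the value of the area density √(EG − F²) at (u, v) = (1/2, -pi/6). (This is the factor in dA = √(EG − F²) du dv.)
√(EG − F²)|_{(1/2, -pi/6)} = sqrt(65)/2

E = 65, F = 0, G = u^2, so EG − F² = 65*u^2. Taking the positive square root: √(EG − F²) = sqrt(65)*Abs(u). At (u, v) = (1/2, -pi/6): sqrt(65)/2.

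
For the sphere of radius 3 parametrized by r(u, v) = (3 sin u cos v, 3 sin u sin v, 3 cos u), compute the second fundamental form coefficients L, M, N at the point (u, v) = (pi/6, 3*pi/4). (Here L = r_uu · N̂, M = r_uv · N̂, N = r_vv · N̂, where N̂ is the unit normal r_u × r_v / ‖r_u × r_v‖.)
L = -3;  M = 0;  N = -3/4

Compute the unit normal N̂(u, v) = (sin(u)^2*cos(v)/Abs(sin(u)), sin(u)^2*sin(v)/Abs(sin(u)), sin(2*u)/(2*Abs(sin(u)))), and the second partials r_uu, r_uv, r_vv. Take dot products:
  L(u, v) = r_uu · N̂ = -3*sin(u)/Abs(sin(u)),
  M(u, v) = r_uv · N̂ = 0,
  N(u, v) = r_vv · N̂ = -3*sin(u)^3/Abs(sin(u)).
Evaluating at (u, v) = (pi/6, 3*pi/4):
  L = -3, M = 0, N = -3/4.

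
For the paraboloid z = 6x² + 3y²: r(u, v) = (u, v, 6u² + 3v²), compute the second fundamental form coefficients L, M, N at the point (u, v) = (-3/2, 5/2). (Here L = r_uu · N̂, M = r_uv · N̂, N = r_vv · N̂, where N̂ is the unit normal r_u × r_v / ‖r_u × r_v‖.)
L = 6*sqrt(22)/55;  M = 0;  N = 3*sqrt(22)/55

Compute the unit normal N̂(u, v) = (-12*u/sqrt(144*u^2 + 36*v^2 + 1), -6*v/sqrt(144*u^2 + 36*v^2 + 1), 1/sqrt(144*u^2 + 36*v^2 + 1)), and the second partials r_uu, r_uv, r_vv. Take dot products:
  L(u, v) = r_uu · N̂ = 12/sqrt(144*u^2 + 36*v^2 + 1),
  M(u, v) = r_uv · N̂ = 0,
  N(u, v) = r_vv · N̂ = 6/sqrt(144*u^2 + 36*v^2 + 1).
Evaluating at (u, v) = (-3/2, 5/2):
  L = 6*sqrt(22)/55, M = 0, N = 3*sqrt(22)/55.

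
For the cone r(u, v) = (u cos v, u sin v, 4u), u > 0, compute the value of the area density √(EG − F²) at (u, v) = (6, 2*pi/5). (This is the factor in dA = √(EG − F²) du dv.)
√(EG − F²)|_{(6, 2*pi/5)} = 6*sqrt(17)

E = 17, F = 0, G = u^2, so EG − F² = 17*u^2. Taking the positive square root: √(EG − F²) = sqrt(17)*Abs(u). At (u, v) = (6, 2*pi/5): 6*sqrt(17).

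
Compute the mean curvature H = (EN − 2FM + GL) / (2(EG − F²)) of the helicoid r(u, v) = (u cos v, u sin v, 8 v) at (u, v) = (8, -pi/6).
H = 0

With E = 1, F = 0, G = u^2 + 64, L = 0, M = -8/sqrt(u^2 + 64), N = 0, assemble
  H = (EN − 2FM + GL) / (2(EG − F²)) = 0.
At (u, v) = (8, -pi/6): H = 0.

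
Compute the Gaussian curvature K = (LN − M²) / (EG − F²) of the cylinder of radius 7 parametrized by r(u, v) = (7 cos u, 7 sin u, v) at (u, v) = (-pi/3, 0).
K = 0

Coefficients of the first fundamental form: E = 49, F = 0, G = 1.
Coefficients of the second fundamental form: L = -7, M = 0, N = 0.
Assemble K = (LN − M²)/(EG − F²) = 0. At (u, v) = (-pi/3, 0): K = 0.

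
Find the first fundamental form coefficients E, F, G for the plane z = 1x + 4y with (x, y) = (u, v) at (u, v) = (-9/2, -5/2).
E = 2;  F = 4;  G = 17

Partials: r_u = (1, 0, 1), r_v = (0, 1, 4). As functions of (u, v):
  E = r_u · r_u = 2,
  F = r_u · r_v = 4,
  G = r_v · r_v = 17.
Evaluating at (u, v) = (-9/2, -5/2): E = 2, F = 4, G = 17.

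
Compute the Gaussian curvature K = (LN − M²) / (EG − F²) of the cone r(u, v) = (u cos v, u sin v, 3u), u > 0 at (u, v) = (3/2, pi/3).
K = 0

Coefficients of the first fundamental form: E = 10, F = 0, G = u^2.
Coefficients of the second fundamental form: L = 0, M = 0, N = 3*sqrt(10)*u^2/(10*Abs(u)).
Assemble K = (LN − M²)/(EG − F²) = 0. At (u, v) = (3/2, pi/3): K = 0.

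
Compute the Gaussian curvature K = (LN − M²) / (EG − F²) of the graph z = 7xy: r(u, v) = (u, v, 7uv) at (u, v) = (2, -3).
K = -49/407044

Coefficients of the first fundamental form: E = 49*v^2 + 1, F = 49*u*v, G = 49*u^2 + 1.
Coefficients of the second fundamental form: L = 0, M = 7/sqrt(49*u^2 + 49*v^2 + 1), N = 0.
Assemble K = (LN − M²)/(EG − F²) = -49/(2401*u^4 + 4802*u^2*v^2 + 98*u^2 + 2401*v^4 + 98*v^2 + 1). At (u, v) = (2, -3): K = -49/407044.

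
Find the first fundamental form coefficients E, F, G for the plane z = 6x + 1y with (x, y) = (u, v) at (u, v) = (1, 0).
E = 37;  F = 6;  G = 2

Partials: r_u = (1, 0, 6), r_v = (0, 1, 1). As functions of (u, v):
  E = r_u · r_u = 37,
  F = r_u · r_v = 6,
  G = r_v · r_v = 2.
Evaluating at (u, v) = (1, 0): E = 37, F = 6, G = 2.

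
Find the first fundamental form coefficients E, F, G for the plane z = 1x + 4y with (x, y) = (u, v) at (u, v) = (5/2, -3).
E = 2;  F = 4;  G = 17

Partials: r_u = (1, 0, 1), r_v = (0, 1, 4). As functions of (u, v):
  E = r_u · r_u = 2,
  F = r_u · r_v = 4,
  G = r_v · r_v = 17.
Evaluating at (u, v) = (5/2, -3): E = 2, F = 4, G = 17.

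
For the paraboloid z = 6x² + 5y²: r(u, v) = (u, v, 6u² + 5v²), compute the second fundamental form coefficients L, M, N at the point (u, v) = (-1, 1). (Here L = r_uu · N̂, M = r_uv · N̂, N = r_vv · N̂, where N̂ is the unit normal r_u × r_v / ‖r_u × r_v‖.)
L = 12*sqrt(5)/35;  M = 0;  N = 2*sqrt(5)/7

Compute the unit normal N̂(u, v) = (-12*u/sqrt(144*u^2 + 100*v^2 + 1), -10*v/sqrt(144*u^2 + 100*v^2 + 1), 1/sqrt(144*u^2 + 100*v^2 + 1)), and the second partials r_uu, r_uv, r_vv. Take dot products:
  L(u, v) = r_uu · N̂ = 12/sqrt(144*u^2 + 100*v^2 + 1),
  M(u, v) = r_uv · N̂ = 0,
  N(u, v) = r_vv · N̂ = 10/sqrt(144*u^2 + 100*v^2 + 1).
Evaluating at (u, v) = (-1, 1):
  L = 12*sqrt(5)/35, M = 0, N = 2*sqrt(5)/7.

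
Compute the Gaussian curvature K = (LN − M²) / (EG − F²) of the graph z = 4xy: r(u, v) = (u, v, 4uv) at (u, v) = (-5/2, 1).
K = -16/13689

Coefficients of the first fundamental form: E = 16*v^2 + 1, F = 16*u*v, G = 16*u^2 + 1.
Coefficients of the second fundamental form: L = 0, M = 4/sqrt(16*u^2 + 16*v^2 + 1), N = 0.
Assemble K = (LN − M²)/(EG − F²) = -16/(256*u^4 + 512*u^2*v^2 + 32*u^2 + 256*v^4 + 32*v^2 + 1). At (u, v) = (-5/2, 1): K = -16/13689.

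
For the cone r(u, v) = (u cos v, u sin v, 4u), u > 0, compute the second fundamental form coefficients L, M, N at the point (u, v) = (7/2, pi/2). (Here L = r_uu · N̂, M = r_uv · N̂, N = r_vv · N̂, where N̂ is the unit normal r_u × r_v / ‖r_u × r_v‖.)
L = 0;  M = 0;  N = 14*sqrt(17)/17

Compute the unit normal N̂(u, v) = (-4*sqrt(17)*u*cos(v)/(17*Abs(u)), -4*sqrt(17)*u*sin(v)/(17*Abs(u)), sqrt(17)*u/(17*Abs(u))), and the second partials r_uu, r_uv, r_vv. Take dot products:
  L(u, v) = r_uu · N̂ = 0,
  M(u, v) = r_uv · N̂ = 0,
  N(u, v) = r_vv · N̂ = 4*sqrt(17)*u^2/(17*Abs(u)).
Evaluating at (u, v) = (7/2, pi/2):
  L = 0, M = 0, N = 14*sqrt(17)/17.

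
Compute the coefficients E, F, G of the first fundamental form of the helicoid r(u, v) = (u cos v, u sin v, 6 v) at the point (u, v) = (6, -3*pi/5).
E = 1;  F = 0;  G = 72

Partials: r_u = (cos(v), sin(v), 0), r_v = (-u*sin(v), u*cos(v), 6). As functions of (u, v):
  E = r_u · r_u = 1,
  F = r_u · r_v = 0,
  G = r_v · r_v = u^2 + 36.
Evaluating at (u, v) = (6, -3*pi/5): E = 1, F = 0, G = 72.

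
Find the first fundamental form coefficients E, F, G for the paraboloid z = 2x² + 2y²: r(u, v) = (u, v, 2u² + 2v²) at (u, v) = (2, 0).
E = 65;  F = 0;  G = 1

Partials: r_u = (1, 0, 4*u), r_v = (0, 1, 4*v). As functions of (u, v):
  E = r_u · r_u = 16*u^2 + 1,
  F = r_u · r_v = 16*u*v,
  G = r_v · r_v = 16*v^2 + 1.
Evaluating at (u, v) = (2, 0): E = 65, F = 0, G = 1.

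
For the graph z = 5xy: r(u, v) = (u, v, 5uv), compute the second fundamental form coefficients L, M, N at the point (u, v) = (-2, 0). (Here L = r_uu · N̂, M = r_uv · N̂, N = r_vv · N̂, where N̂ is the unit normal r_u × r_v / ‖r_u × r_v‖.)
L = 0;  M = 5*sqrt(101)/101;  N = 0

Compute the unit normal N̂(u, v) = (-5*v/sqrt(25*u^2 + 25*v^2 + 1), -5*u/sqrt(25*u^2 + 25*v^2 + 1), 1/sqrt(25*u^2 + 25*v^2 + 1)), and the second partials r_uu, r_uv, r_vv. Take dot products:
  L(u, v) = r_uu · N̂ = 0,
  M(u, v) = r_uv · N̂ = 5/sqrt(25*u^2 + 25*v^2 + 1),
  N(u, v) = r_vv · N̂ = 0.
Evaluating at (u, v) = (-2, 0):
  L = 0, M = 5*sqrt(101)/101, N = 0.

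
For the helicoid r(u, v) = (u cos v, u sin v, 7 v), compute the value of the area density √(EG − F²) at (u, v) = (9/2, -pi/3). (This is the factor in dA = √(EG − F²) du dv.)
√(EG − F²)|_{(9/2, -pi/3)} = sqrt(277)/2

E = 1, F = 0, G = u^2 + 49, so EG − F² = u^2 + 49. Taking the positive square root: √(EG − F²) = sqrt(u^2 + 49). At (u, v) = (9/2, -pi/3): sqrt(277)/2.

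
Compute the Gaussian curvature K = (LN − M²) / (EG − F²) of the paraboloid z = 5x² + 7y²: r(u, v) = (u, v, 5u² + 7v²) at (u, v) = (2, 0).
K = 140/160801

Coefficients of the first fundamental form: E = 100*u^2 + 1, F = 140*u*v, G = 196*v^2 + 1.
Coefficients of the second fundamental form: L = 10/sqrt(100*u^2 + 196*v^2 + 1), M = 0, N = 14/sqrt(100*u^2 + 196*v^2 + 1).
Assemble K = (LN − M²)/(EG − F²) = 140/(10000*u^4 + 39200*u^2*v^2 + 200*u^2 + 38416*v^4 + 392*v^2 + 1). At (u, v) = (2, 0): K = 140/160801.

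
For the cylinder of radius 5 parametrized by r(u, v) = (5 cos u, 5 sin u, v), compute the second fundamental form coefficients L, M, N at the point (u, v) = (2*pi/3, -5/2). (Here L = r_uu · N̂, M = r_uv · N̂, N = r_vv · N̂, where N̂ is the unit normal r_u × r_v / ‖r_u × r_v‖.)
L = -5;  M = 0;  N = 0

Compute the unit normal N̂(u, v) = (cos(u), sin(u), 0), and the second partials r_uu, r_uv, r_vv. Take dot products:
  L(u, v) = r_uu · N̂ = -5,
  M(u, v) = r_uv · N̂ = 0,
  N(u, v) = r_vv · N̂ = 0.
Evaluating at (u, v) = (2*pi/3, -5/2):
  L = -5, M = 0, N = 0.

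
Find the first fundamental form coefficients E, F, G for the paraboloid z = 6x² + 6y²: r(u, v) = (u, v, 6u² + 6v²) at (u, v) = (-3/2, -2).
E = 325;  F = 432;  G = 577

Partials: r_u = (1, 0, 12*u), r_v = (0, 1, 12*v). As functions of (u, v):
  E = r_u · r_u = 144*u^2 + 1,
  F = r_u · r_v = 144*u*v,
  G = r_v · r_v = 144*v^2 + 1.
Evaluating at (u, v) = (-3/2, -2): E = 325, F = 432, G = 577.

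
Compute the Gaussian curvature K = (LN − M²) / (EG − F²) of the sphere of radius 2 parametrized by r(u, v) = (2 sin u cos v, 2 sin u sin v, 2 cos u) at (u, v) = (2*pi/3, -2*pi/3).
K = 1/4

Coefficients of the first fundamental form: E = 4, F = 0, G = 4*sin(u)^2.
Coefficients of the second fundamental form: L = -2*sin(u)/Abs(sin(u)), M = 0, N = -2*sin(u)^3/Abs(sin(u)).
Assemble K = (LN − M²)/(EG − F²) = 1/4. At (u, v) = (2*pi/3, -2*pi/3): K = 1/4.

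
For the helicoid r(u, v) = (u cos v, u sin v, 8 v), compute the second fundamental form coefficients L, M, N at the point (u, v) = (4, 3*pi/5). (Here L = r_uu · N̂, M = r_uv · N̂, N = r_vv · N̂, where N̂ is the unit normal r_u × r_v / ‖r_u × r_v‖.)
L = 0;  M = -2*sqrt(5)/5;  N = 0

Compute the unit normal N̂(u, v) = (8*sin(v)/sqrt(u^2 + 64), -8*cos(v)/sqrt(u^2 + 64), u/sqrt(u^2 + 64)), and the second partials r_uu, r_uv, r_vv. Take dot products:
  L(u, v) = r_uu · N̂ = 0,
  M(u, v) = r_uv · N̂ = -8/sqrt(u^2 + 64),
  N(u, v) = r_vv · N̂ = 0.
Evaluating at (u, v) = (4, 3*pi/5):
  L = 0, M = -2*sqrt(5)/5, N = 0.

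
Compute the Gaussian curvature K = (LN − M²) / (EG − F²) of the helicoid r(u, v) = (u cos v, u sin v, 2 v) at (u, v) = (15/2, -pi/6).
K = -64/58081

Coefficients of the first fundamental form: E = 1, F = 0, G = u^2 + 4.
Coefficients of the second fundamental form: L = 0, M = -2/sqrt(u^2 + 4), N = 0.
Assemble K = (LN − M²)/(EG − F²) = -4/(u^2 + 4)^2. At (u, v) = (15/2, -pi/6): K = -64/58081.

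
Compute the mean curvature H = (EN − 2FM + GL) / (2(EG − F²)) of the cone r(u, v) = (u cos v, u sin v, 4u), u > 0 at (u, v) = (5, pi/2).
H = 2*sqrt(17)/85

With E = 17, F = 0, G = u^2, L = 0, M = 0, N = 4*sqrt(17)*u^2/(17*Abs(u)), assemble
  H = (EN − 2FM + GL) / (2(EG − F²)) = 2*sqrt(17)/(17*Abs(u)).
At (u, v) = (5, pi/2): H = 2*sqrt(17)/85.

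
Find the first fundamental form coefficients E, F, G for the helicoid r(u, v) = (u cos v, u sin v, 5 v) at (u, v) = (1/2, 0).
E = 1;  F = 0;  G = 101/4

Partials: r_u = (cos(v), sin(v), 0), r_v = (-u*sin(v), u*cos(v), 5). As functions of (u, v):
  E = r_u · r_u = 1,
  F = r_u · r_v = 0,
  G = r_v · r_v = u^2 + 25.
Evaluating at (u, v) = (1/2, 0): E = 1, F = 0, G = 101/4.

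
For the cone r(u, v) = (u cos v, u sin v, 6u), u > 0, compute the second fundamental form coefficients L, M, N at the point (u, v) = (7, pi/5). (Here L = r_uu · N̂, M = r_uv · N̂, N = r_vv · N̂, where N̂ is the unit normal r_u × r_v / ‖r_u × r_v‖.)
L = 0;  M = 0;  N = 42*sqrt(37)/37

Compute the unit normal N̂(u, v) = (-6*sqrt(37)*u*cos(v)/(37*Abs(u)), -6*sqrt(37)*u*sin(v)/(37*Abs(u)), sqrt(37)*u/(37*Abs(u))), and the second partials r_uu, r_uv, r_vv. Take dot products:
  L(u, v) = r_uu · N̂ = 0,
  M(u, v) = r_uv · N̂ = 0,
  N(u, v) = r_vv · N̂ = 6*sqrt(37)*u^2/(37*Abs(u)).
Evaluating at (u, v) = (7, pi/5):
  L = 0, M = 0, N = 42*sqrt(37)/37.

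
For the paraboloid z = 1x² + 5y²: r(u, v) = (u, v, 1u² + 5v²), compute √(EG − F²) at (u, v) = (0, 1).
√(EG − F²)|_{(0, 1)} = sqrt(101)

E = 4*u^2 + 1, F = 20*u*v, G = 100*v^2 + 1; EG − F² = 4*u^2 + 100*v^2 + 1; √(EG − F²) = sqrt(4*u^2 + 100*v^2 + 1). At the given point: sqrt(101).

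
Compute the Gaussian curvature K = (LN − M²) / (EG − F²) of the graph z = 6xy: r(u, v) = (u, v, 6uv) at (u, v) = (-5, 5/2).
K = -9/316969

Coefficients of the first fundamental form: E = 36*v^2 + 1, F = 36*u*v, G = 36*u^2 + 1.
Coefficients of the second fundamental form: L = 0, M = 6/sqrt(36*u^2 + 36*v^2 + 1), N = 0.
Assemble K = (LN − M²)/(EG − F²) = -36/(1296*u^4 + 2592*u^2*v^2 + 72*u^2 + 1296*v^4 + 72*v^2 + 1). At (u, v) = (-5, 5/2): K = -9/316969.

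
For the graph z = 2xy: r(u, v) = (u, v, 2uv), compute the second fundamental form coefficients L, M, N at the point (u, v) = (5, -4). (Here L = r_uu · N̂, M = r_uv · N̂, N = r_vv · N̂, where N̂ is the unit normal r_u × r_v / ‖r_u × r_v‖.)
L = 0;  M = 2*sqrt(165)/165;  N = 0

Compute the unit normal N̂(u, v) = (-2*v/sqrt(4*u^2 + 4*v^2 + 1), -2*u/sqrt(4*u^2 + 4*v^2 + 1), 1/sqrt(4*u^2 + 4*v^2 + 1)), and the second partials r_uu, r_uv, r_vv. Take dot products:
  L(u, v) = r_uu · N̂ = 0,
  M(u, v) = r_uv · N̂ = 2/sqrt(4*u^2 + 4*v^2 + 1),
  N(u, v) = r_vv · N̂ = 0.
Evaluating at (u, v) = (5, -4):
  L = 0, M = 2*sqrt(165)/165, N = 0.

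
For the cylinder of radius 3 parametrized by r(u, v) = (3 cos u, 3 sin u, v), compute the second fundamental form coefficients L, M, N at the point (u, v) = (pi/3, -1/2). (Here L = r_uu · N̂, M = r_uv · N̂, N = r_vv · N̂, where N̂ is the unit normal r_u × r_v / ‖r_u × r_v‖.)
L = -3;  M = 0;  N = 0

Compute the unit normal N̂(u, v) = (cos(u), sin(u), 0), and the second partials r_uu, r_uv, r_vv. Take dot products:
  L(u, v) = r_uu · N̂ = -3,
  M(u, v) = r_uv · N̂ = 0,
  N(u, v) = r_vv · N̂ = 0.
Evaluating at (u, v) = (pi/3, -1/2):
  L = -3, M = 0, N = 0.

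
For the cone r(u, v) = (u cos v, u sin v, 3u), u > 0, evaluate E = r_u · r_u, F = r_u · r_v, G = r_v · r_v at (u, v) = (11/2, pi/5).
E = 10;  F = 0;  G = 121/4

Partials: r_u = (cos(v), sin(v), 3), r_v = (-u*sin(v), u*cos(v), 0). As functions of (u, v):
  E = r_u · r_u = 10,
  F = r_u · r_v = 0,
  G = r_v · r_v = u^2.
Evaluating at (u, v) = (11/2, pi/5): E = 10, F = 0, G = 121/4.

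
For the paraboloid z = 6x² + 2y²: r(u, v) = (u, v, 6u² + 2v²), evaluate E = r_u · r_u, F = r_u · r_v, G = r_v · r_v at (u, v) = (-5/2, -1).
E = 901;  F = 120;  G = 17

Partials: r_u = (1, 0, 12*u), r_v = (0, 1, 4*v). As functions of (u, v):
  E = r_u · r_u = 144*u^2 + 1,
  F = r_u · r_v = 48*u*v,
  G = r_v · r_v = 16*v^2 + 1.
Evaluating at (u, v) = (-5/2, -1): E = 901, F = 120, G = 17.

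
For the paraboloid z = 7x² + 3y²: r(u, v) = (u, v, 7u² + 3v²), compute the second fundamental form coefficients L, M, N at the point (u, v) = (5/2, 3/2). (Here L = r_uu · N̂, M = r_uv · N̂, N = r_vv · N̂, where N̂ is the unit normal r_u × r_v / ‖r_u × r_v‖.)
L = 14*sqrt(1307)/1307;  M = 0;  N = 6*sqrt(1307)/1307

Compute the unit normal N̂(u, v) = (-14*u/sqrt(196*u^2 + 36*v^2 + 1), -6*v/sqrt(196*u^2 + 36*v^2 + 1), 1/sqrt(196*u^2 + 36*v^2 + 1)), and the second partials r_uu, r_uv, r_vv. Take dot products:
  L(u, v) = r_uu · N̂ = 14/sqrt(196*u^2 + 36*v^2 + 1),
  M(u, v) = r_uv · N̂ = 0,
  N(u, v) = r_vv · N̂ = 6/sqrt(196*u^2 + 36*v^2 + 1).
Evaluating at (u, v) = (5/2, 3/2):
  L = 14*sqrt(1307)/1307, M = 0, N = 6*sqrt(1307)/1307.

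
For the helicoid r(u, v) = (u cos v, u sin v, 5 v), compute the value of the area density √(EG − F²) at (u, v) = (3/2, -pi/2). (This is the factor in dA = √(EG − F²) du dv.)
√(EG − F²)|_{(3/2, -pi/2)} = sqrt(109)/2

E = 1, F = 0, G = u^2 + 25, so EG − F² = u^2 + 25. Taking the positive square root: √(EG − F²) = sqrt(u^2 + 25). At (u, v) = (3/2, -pi/2): sqrt(109)/2.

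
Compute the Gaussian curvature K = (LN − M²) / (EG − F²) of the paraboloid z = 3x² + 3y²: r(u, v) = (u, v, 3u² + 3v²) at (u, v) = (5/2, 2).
K = 9/34225

Coefficients of the first fundamental form: E = 36*u^2 + 1, F = 36*u*v, G = 36*v^2 + 1.
Coefficients of the second fundamental form: L = 6/sqrt(36*u^2 + 36*v^2 + 1), M = 0, N = 6/sqrt(36*u^2 + 36*v^2 + 1).
Assemble K = (LN − M²)/(EG − F²) = 36/(1296*u^4 + 2592*u^2*v^2 + 72*u^2 + 1296*v^4 + 72*v^2 + 1). At (u, v) = (5/2, 2): K = 9/34225.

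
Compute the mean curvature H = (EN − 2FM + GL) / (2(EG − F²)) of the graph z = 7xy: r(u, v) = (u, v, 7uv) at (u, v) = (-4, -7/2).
H = -38416*sqrt(5541)/30702681

With E = 49*v^2 + 1, F = 49*u*v, G = 49*u^2 + 1, L = 0, M = 7/sqrt(49*u^2 + 49*v^2 + 1), N = 0, assemble
  H = (EN − 2FM + GL) / (2(EG − F²)) = -343*u*v/(49*u^2 + 49*v^2 + 1)^(3/2).
At (u, v) = (-4, -7/2): H = -38416*sqrt(5541)/30702681.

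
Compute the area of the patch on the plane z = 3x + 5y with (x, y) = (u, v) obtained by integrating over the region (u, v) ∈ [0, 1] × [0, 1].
Area = sqrt(35)

Area = ∫∫ √(EG − F²) du dv with √(EG − F²) = sqrt(35). Integrating over [0, 1] × [0, 1] gives sqrt(35).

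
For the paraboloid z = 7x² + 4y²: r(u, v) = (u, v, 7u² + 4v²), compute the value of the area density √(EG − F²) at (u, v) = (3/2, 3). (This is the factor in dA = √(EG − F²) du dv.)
√(EG − F²)|_{(3/2, 3)} = sqrt(1018)

E = 196*u^2 + 1, F = 112*u*v, G = 64*v^2 + 1, so EG − F² = 196*u^2 + 64*v^2 + 1. Taking the positive square root: √(EG − F²) = sqrt(196*u^2 + 64*v^2 + 1). At (u, v) = (3/2, 3): sqrt(1018).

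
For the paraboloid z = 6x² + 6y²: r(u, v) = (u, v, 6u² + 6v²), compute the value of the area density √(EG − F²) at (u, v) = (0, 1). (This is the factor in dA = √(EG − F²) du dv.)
√(EG − F²)|_{(0, 1)} = sqrt(145)

E = 144*u^2 + 1, F = 144*u*v, G = 144*v^2 + 1, so EG − F² = 144*u^2 + 144*v^2 + 1. Taking the positive square root: √(EG − F²) = sqrt(144*u^2 + 144*v^2 + 1). At (u, v) = (0, 1): sqrt(145).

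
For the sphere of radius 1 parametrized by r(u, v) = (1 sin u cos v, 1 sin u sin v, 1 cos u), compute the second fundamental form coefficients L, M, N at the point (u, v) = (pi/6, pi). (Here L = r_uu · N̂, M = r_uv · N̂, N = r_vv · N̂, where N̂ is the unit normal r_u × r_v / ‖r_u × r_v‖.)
L = -1;  M = 0;  N = -1/4

Compute the unit normal N̂(u, v) = (sin(u)^2*cos(v)/Abs(sin(u)), sin(u)^2*sin(v)/Abs(sin(u)), sin(2*u)/(2*Abs(sin(u)))), and the second partials r_uu, r_uv, r_vv. Take dot products:
  L(u, v) = r_uu · N̂ = -sin(u)/Abs(sin(u)),
  M(u, v) = r_uv · N̂ = 0,
  N(u, v) = r_vv · N̂ = -sin(u)^3/Abs(sin(u)).
Evaluating at (u, v) = (pi/6, pi):
  L = -1, M = 0, N = -1/4.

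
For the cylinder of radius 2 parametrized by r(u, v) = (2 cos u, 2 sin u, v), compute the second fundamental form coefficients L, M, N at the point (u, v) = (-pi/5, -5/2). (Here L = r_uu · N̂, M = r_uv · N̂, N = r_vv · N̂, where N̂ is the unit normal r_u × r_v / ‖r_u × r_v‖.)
L = -2;  M = 0;  N = 0

Compute the unit normal N̂(u, v) = (cos(u), sin(u), 0), and the second partials r_uu, r_uv, r_vv. Take dot products:
  L(u, v) = r_uu · N̂ = -2,
  M(u, v) = r_uv · N̂ = 0,
  N(u, v) = r_vv · N̂ = 0.
Evaluating at (u, v) = (-pi/5, -5/2):
  L = -2, M = 0, N = 0.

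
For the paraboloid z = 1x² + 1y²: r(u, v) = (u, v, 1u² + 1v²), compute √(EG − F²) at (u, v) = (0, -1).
√(EG − F²)|_{(0, -1)} = sqrt(5)

E = 4*u^2 + 1, F = 4*u*v, G = 4*v^2 + 1; EG − F² = 4*u^2 + 4*v^2 + 1; √(EG − F²) = sqrt(4*u^2 + 4*v^2 + 1). At the given point: sqrt(5).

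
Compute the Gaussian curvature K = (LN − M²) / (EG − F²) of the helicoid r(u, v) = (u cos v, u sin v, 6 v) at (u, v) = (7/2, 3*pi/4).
K = -576/37249

Coefficients of the first fundamental form: E = 1, F = 0, G = u^2 + 36.
Coefficients of the second fundamental form: L = 0, M = -6/sqrt(u^2 + 36), N = 0.
Assemble K = (LN − M²)/(EG − F²) = -36/(u^2 + 36)^2. At (u, v) = (7/2, 3*pi/4): K = -576/37249.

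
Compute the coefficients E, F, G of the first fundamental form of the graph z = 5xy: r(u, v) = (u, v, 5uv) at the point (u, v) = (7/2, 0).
E = 1;  F = 0;  G = 1229/4

Partials: r_u = (1, 0, 5*v), r_v = (0, 1, 5*u). As functions of (u, v):
  E = r_u · r_u = 25*v^2 + 1,
  F = r_u · r_v = 25*u*v,
  G = r_v · r_v = 25*u^2 + 1.
Evaluating at (u, v) = (7/2, 0): E = 1, F = 0, G = 1229/4.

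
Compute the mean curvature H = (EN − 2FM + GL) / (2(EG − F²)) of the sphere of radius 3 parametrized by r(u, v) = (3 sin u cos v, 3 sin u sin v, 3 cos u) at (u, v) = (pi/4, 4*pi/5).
H = -1/3

With E = 9, F = 0, G = 9*sin(u)^2, L = -3*sin(u)/Abs(sin(u)), M = 0, N = -3*sin(u)^3/Abs(sin(u)), assemble
  H = (EN − 2FM + GL) / (2(EG − F²)) = -sin(u)/(3*Abs(sin(u))).
At (u, v) = (pi/4, 4*pi/5): H = -1/3.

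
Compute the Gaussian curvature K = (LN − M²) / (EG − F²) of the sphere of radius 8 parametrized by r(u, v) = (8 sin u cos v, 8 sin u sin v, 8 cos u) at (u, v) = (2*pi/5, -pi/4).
K = 1/64

Coefficients of the first fundamental form: E = 64, F = 0, G = 64*sin(u)^2.
Coefficients of the second fundamental form: L = -8*sin(u)/Abs(sin(u)), M = 0, N = -8*sin(u)^3/Abs(sin(u)).
Assemble K = (LN − M²)/(EG − F²) = 1/64. At (u, v) = (2*pi/5, -pi/4): K = 1/64.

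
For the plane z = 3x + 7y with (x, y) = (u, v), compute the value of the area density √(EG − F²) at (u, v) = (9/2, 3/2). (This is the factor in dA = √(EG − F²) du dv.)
√(EG − F²)|_{(9/2, 3/2)} = sqrt(59)

E = 10, F = 21, G = 50, so EG − F² = 59. Taking the positive square root: √(EG − F²) = sqrt(59). At (u, v) = (9/2, 3/2): sqrt(59).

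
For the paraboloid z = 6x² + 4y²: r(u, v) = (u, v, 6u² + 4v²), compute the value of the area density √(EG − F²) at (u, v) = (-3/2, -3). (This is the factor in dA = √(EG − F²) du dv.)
√(EG − F²)|_{(-3/2, -3)} = sqrt(901)

E = 144*u^2 + 1, F = 96*u*v, G = 64*v^2 + 1, so EG − F² = 144*u^2 + 64*v^2 + 1. Taking the positive square root: √(EG − F²) = sqrt(144*u^2 + 64*v^2 + 1). At (u, v) = (-3/2, -3): sqrt(901).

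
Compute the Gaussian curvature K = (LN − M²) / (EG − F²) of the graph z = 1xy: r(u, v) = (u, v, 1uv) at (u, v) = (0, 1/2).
K = -16/25

Coefficients of the first fundamental form: E = v^2 + 1, F = u*v, G = u^2 + 1.
Coefficients of the second fundamental form: L = 0, M = 1/sqrt(u^2 + v^2 + 1), N = 0.
Assemble K = (LN − M²)/(EG − F²) = 1/((u^2*v^2 - (u^2 + 1)*(v^2 + 1))*(u^2 + v^2 + 1)). At (u, v) = (0, 1/2): K = -16/25.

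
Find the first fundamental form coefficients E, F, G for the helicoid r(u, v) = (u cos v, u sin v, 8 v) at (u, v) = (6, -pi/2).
E = 1;  F = 0;  G = 100

Partials: r_u = (cos(v), sin(v), 0), r_v = (-u*sin(v), u*cos(v), 8). As functions of (u, v):
  E = r_u · r_u = 1,
  F = r_u · r_v = 0,
  G = r_v · r_v = u^2 + 64.
Evaluating at (u, v) = (6, -pi/2): E = 1, F = 0, G = 100.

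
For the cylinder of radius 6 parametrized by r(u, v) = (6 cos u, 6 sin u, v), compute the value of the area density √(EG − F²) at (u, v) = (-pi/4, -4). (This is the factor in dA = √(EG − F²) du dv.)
√(EG − F²)|_{(-pi/4, -4)} = 6

E = 36, F = 0, G = 1, so EG − F² = 36. Taking the positive square root: √(EG − F²) = 6. At (u, v) = (-pi/4, -4): 6.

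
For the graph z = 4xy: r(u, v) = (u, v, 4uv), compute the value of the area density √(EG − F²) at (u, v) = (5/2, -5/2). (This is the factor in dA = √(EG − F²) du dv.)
√(EG − F²)|_{(5/2, -5/2)} = sqrt(201)

E = 16*v^2 + 1, F = 16*u*v, G = 16*u^2 + 1, so EG − F² = 16*u^2 + 16*v^2 + 1. Taking the positive square root: √(EG − F²) = sqrt(16*u^2 + 16*v^2 + 1). At (u, v) = (5/2, -5/2): sqrt(201).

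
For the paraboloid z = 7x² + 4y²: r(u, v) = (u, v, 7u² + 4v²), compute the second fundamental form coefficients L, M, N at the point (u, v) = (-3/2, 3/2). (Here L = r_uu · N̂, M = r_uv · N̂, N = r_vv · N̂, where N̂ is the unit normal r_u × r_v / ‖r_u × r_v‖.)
L = 7*sqrt(586)/293;  M = 0;  N = 4*sqrt(586)/293

Compute the unit normal N̂(u, v) = (-14*u/sqrt(196*u^2 + 64*v^2 + 1), -8*v/sqrt(196*u^2 + 64*v^2 + 1), 1/sqrt(196*u^2 + 64*v^2 + 1)), and the second partials r_uu, r_uv, r_vv. Take dot products:
  L(u, v) = r_uu · N̂ = 14/sqrt(196*u^2 + 64*v^2 + 1),
  M(u, v) = r_uv · N̂ = 0,
  N(u, v) = r_vv · N̂ = 8/sqrt(196*u^2 + 64*v^2 + 1).
Evaluating at (u, v) = (-3/2, 3/2):
  L = 7*sqrt(586)/293, M = 0, N = 4*sqrt(586)/293.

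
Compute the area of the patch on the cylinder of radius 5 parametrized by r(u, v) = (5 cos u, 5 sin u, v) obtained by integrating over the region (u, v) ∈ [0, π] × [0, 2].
Area = 10*pi

Area = ∫∫ √(EG − F²) du dv with √(EG − F²) = 5. Integrating over [0, π] × [0, 2] gives 10*pi.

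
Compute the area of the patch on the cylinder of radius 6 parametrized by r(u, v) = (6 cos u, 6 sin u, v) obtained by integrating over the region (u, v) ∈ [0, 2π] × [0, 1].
Area = 12*pi

Area = ∫∫ √(EG − F²) du dv with √(EG − F²) = 6. Integrating over [0, 2π] × [0, 1] gives 12*pi.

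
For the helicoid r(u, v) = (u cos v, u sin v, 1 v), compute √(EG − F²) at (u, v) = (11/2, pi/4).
√(EG − F²)|_{(11/2, pi/4)} = 5*sqrt(5)/2

E = 1, F = 0, G = u^2 + 1; EG − F² = u^2 + 1; √(EG − F²) = sqrt(u^2 + 1). At the given point: 5*sqrt(5)/2.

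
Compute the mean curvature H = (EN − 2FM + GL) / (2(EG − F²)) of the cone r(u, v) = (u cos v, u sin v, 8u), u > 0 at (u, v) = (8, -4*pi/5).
H = sqrt(65)/130

With E = 65, F = 0, G = u^2, L = 0, M = 0, N = 8*sqrt(65)*u^2/(65*Abs(u)), assemble
  H = (EN − 2FM + GL) / (2(EG − F²)) = 4*sqrt(65)/(65*Abs(u)).
At (u, v) = (8, -4*pi/5): H = sqrt(65)/130.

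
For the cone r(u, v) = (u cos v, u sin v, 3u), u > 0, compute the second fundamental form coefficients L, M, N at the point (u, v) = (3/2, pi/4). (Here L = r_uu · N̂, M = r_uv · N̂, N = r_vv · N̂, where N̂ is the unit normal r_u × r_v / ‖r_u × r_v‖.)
L = 0;  M = 0;  N = 9*sqrt(10)/20

Compute the unit normal N̂(u, v) = (-3*sqrt(10)*u*cos(v)/(10*Abs(u)), -3*sqrt(10)*u*sin(v)/(10*Abs(u)), sqrt(10)*u/(10*Abs(u))), and the second partials r_uu, r_uv, r_vv. Take dot products:
  L(u, v) = r_uu · N̂ = 0,
  M(u, v) = r_uv · N̂ = 0,
  N(u, v) = r_vv · N̂ = 3*sqrt(10)*u^2/(10*Abs(u)).
Evaluating at (u, v) = (3/2, pi/4):
  L = 0, M = 0, N = 9*sqrt(10)/20.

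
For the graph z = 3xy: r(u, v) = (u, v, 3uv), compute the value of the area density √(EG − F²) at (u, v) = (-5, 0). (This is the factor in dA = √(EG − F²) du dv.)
√(EG − F²)|_{(-5, 0)} = sqrt(226)

E = 9*v^2 + 1, F = 9*u*v, G = 9*u^2 + 1, so EG − F² = 9*u^2 + 9*v^2 + 1. Taking the positive square root: √(EG − F²) = sqrt(9*u^2 + 9*v^2 + 1). At (u, v) = (-5, 0): sqrt(226).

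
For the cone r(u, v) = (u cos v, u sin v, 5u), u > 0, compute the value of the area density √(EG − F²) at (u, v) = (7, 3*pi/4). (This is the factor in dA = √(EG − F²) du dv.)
√(EG − F²)|_{(7, 3*pi/4)} = 7*sqrt(26)

E = 26, F = 0, G = u^2, so EG − F² = 26*u^2. Taking the positive square root: √(EG − F²) = sqrt(26)*Abs(u). At (u, v) = (7, 3*pi/4): 7*sqrt(26).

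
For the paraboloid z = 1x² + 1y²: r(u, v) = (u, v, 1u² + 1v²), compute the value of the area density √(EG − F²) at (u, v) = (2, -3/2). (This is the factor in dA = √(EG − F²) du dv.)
√(EG − F²)|_{(2, -3/2)} = sqrt(26)

E = 4*u^2 + 1, F = 4*u*v, G = 4*v^2 + 1, so EG − F² = 4*u^2 + 4*v^2 + 1. Taking the positive square root: √(EG − F²) = sqrt(4*u^2 + 4*v^2 + 1). At (u, v) = (2, -3/2): sqrt(26).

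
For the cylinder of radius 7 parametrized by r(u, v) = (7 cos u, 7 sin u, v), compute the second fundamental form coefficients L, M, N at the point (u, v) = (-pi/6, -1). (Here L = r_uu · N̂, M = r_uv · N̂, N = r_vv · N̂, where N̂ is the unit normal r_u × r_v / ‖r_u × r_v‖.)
L = -7;  M = 0;  N = 0

Compute the unit normal N̂(u, v) = (cos(u), sin(u), 0), and the second partials r_uu, r_uv, r_vv. Take dot products:
  L(u, v) = r_uu · N̂ = -7,
  M(u, v) = r_uv · N̂ = 0,
  N(u, v) = r_vv · N̂ = 0.
Evaluating at (u, v) = (-pi/6, -1):
  L = -7, M = 0, N = 0.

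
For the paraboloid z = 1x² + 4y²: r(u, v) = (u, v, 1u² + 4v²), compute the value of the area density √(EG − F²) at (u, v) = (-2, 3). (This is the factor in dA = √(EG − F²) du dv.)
√(EG − F²)|_{(-2, 3)} = sqrt(593)

E = 4*u^2 + 1, F = 16*u*v, G = 64*v^2 + 1, so EG − F² = 4*u^2 + 64*v^2 + 1. Taking the positive square root: √(EG − F²) = sqrt(4*u^2 + 64*v^2 + 1). At (u, v) = (-2, 3): sqrt(593).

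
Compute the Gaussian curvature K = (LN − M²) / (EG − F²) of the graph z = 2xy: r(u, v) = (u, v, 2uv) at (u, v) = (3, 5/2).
K = -1/961

Coefficients of the first fundamental form: E = 4*v^2 + 1, F = 4*u*v, G = 4*u^2 + 1.
Coefficients of the second fundamental form: L = 0, M = 2/sqrt(4*u^2 + 4*v^2 + 1), N = 0.
Assemble K = (LN − M²)/(EG − F²) = -4/(16*u^4 + 32*u^2*v^2 + 8*u^2 + 16*v^4 + 8*v^2 + 1). At (u, v) = (3, 5/2): K = -1/961.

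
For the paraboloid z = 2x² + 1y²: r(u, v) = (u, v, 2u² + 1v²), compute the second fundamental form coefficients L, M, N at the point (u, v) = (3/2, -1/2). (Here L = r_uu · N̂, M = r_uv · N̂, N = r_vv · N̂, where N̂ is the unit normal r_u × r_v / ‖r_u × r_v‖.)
L = 2*sqrt(38)/19;  M = 0;  N = sqrt(38)/19

Compute the unit normal N̂(u, v) = (-4*u/sqrt(16*u^2 + 4*v^2 + 1), -2*v/sqrt(16*u^2 + 4*v^2 + 1), 1/sqrt(16*u^2 + 4*v^2 + 1)), and the second partials r_uu, r_uv, r_vv. Take dot products:
  L(u, v) = r_uu · N̂ = 4/sqrt(16*u^2 + 4*v^2 + 1),
  M(u, v) = r_uv · N̂ = 0,
  N(u, v) = r_vv · N̂ = 2/sqrt(16*u^2 + 4*v^2 + 1).
Evaluating at (u, v) = (3/2, -1/2):
  L = 2*sqrt(38)/19, M = 0, N = sqrt(38)/19.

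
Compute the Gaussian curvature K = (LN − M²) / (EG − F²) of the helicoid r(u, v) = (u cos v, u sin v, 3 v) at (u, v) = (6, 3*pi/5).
K = -1/225

Coefficients of the first fundamental form: E = 1, F = 0, G = u^2 + 9.
Coefficients of the second fundamental form: L = 0, M = -3/sqrt(u^2 + 9), N = 0.
Assemble K = (LN − M²)/(EG − F²) = -9/(u^2 + 9)^2. At (u, v) = (6, 3*pi/5): K = -1/225.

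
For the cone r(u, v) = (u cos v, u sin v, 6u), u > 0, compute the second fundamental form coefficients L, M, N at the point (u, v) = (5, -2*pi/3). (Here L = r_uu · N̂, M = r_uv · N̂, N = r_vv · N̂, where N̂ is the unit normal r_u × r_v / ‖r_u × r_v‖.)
L = 0;  M = 0;  N = 30*sqrt(37)/37

Compute the unit normal N̂(u, v) = (-6*sqrt(37)*u*cos(v)/(37*Abs(u)), -6*sqrt(37)*u*sin(v)/(37*Abs(u)), sqrt(37)*u/(37*Abs(u))), and the second partials r_uu, r_uv, r_vv. Take dot products:
  L(u, v) = r_uu · N̂ = 0,
  M(u, v) = r_uv · N̂ = 0,
  N(u, v) = r_vv · N̂ = 6*sqrt(37)*u^2/(37*Abs(u)).
Evaluating at (u, v) = (5, -2*pi/3):
  L = 0, M = 0, N = 30*sqrt(37)/37.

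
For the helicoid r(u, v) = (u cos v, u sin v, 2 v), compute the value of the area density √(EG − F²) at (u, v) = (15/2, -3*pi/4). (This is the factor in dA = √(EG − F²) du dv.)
√(EG − F²)|_{(15/2, -3*pi/4)} = sqrt(241)/2

E = 1, F = 0, G = u^2 + 4, so EG − F² = u^2 + 4. Taking the positive square root: √(EG − F²) = sqrt(u^2 + 4). At (u, v) = (15/2, -3*pi/4): sqrt(241)/2.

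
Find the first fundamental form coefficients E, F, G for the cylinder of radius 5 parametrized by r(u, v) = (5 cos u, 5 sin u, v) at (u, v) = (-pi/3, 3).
E = 25;  F = 0;  G = 1

Partials: r_u = (-5*sin(u), 5*cos(u), 0), r_v = (0, 0, 1). As functions of (u, v):
  E = r_u · r_u = 25,
  F = r_u · r_v = 0,
  G = r_v · r_v = 1.
Evaluating at (u, v) = (-pi/3, 3): E = 25, F = 0, G = 1.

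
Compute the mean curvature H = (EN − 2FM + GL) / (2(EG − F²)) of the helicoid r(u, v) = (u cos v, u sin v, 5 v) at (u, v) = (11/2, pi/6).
H = 0

With E = 1, F = 0, G = u^2 + 25, L = 0, M = -5/sqrt(u^2 + 25), N = 0, assemble
  H = (EN − 2FM + GL) / (2(EG − F²)) = 0.
At (u, v) = (11/2, pi/6): H = 0.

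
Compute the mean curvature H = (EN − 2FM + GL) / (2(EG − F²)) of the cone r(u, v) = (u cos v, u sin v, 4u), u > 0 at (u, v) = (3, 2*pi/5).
H = 2*sqrt(17)/51

With E = 17, F = 0, G = u^2, L = 0, M = 0, N = 4*sqrt(17)*u^2/(17*Abs(u)), assemble
  H = (EN − 2FM + GL) / (2(EG − F²)) = 2*sqrt(17)/(17*Abs(u)).
At (u, v) = (3, 2*pi/5): H = 2*sqrt(17)/51.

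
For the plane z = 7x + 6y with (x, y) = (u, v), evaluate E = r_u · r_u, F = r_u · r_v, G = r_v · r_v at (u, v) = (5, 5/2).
E = 50;  F = 42;  G = 37

Partials: r_u = (1, 0, 7), r_v = (0, 1, 6). As functions of (u, v):
  E = r_u · r_u = 50,
  F = r_u · r_v = 42,
  G = r_v · r_v = 37.
Evaluating at (u, v) = (5, 5/2): E = 50, F = 42, G = 37.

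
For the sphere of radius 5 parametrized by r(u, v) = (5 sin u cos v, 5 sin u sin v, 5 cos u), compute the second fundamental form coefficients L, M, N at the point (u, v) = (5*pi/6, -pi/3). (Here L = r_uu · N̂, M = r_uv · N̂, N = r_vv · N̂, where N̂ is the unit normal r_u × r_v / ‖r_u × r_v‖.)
L = -5;  M = 0;  N = -5/4

Compute the unit normal N̂(u, v) = (sin(u)^2*cos(v)/Abs(sin(u)), sin(u)^2*sin(v)/Abs(sin(u)), sin(2*u)/(2*Abs(sin(u)))), and the second partials r_uu, r_uv, r_vv. Take dot products:
  L(u, v) = r_uu · N̂ = -5*sin(u)/Abs(sin(u)),
  M(u, v) = r_uv · N̂ = 0,
  N(u, v) = r_vv · N̂ = -5*sin(u)^3/Abs(sin(u)).
Evaluating at (u, v) = (5*pi/6, -pi/3):
  L = -5, M = 0, N = -5/4.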